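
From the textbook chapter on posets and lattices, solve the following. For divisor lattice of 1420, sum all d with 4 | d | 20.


Interval [4,20] in divisors of 1420: [4, 20]
Sum = 24


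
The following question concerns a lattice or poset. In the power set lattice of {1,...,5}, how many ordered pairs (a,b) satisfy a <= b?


The order relation is {(a,b) : a <= b}, reflexive so it includes (a,a).
Examples: ({},{}), ({},{1,2}), ({},{1,2,3}), ({},{1,2,3,4}), ({},{1,2,3,4,5}), ...
Total ordered pairs: 243


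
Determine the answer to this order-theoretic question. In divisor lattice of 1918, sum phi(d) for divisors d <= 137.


Divisors of 1918 up to 137: [1, 2, 7, 14, 137]
phi values: [1, 1, 6, 6, 136]
Sum = 150


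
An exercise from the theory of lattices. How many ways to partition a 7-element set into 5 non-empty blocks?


S(n,k) = k*S(n-1,k) + S(n-1,k-1).
S(6,5) = 15, S(6,4) = 65
S(7,5) = 5*15 + 65 = 75 + 65
S(7,5) = 140


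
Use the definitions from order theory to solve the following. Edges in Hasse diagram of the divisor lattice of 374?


A cover relation a -< b holds when a < b with no c strictly between.
Cover relations:
  1 -< 2
  1 -< 11
  1 -< 17
  2 -< 22
  2 -< 34
  11 -< 22
  11 -< 187
  17 -< 34
  ...4 more
Total: 12


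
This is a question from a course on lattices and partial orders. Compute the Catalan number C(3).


C(n) = C(2n, n) / (n+1).
C(6, 3) = 20
C(3) = 20 / 4 = 5


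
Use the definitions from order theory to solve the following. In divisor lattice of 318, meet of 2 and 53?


In a divisor lattice, meet = gcd (greatest common divisor).
By Euclidean algorithm or factoring: gcd(2,53) = 1


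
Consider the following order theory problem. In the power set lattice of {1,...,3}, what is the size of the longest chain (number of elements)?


A chain is a totally ordered subset; we count the number of elements in a maximum chain.
Compute, for each element x, the size of the longest chain ending at x:
  {}: 1
  {1}: 2
  {2}: 2
  {3}: 2
  {1,2}: 3
  {1,3}: 3
  ...
A maximum chain: {} < {1} < {1,2} < {1,2,3}
Number of elements in the longest chain: 4


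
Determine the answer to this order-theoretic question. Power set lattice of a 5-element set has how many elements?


Power set = 2^n.
2^5 = 32


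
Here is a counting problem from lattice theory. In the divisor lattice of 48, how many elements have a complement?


An element a is complemented if some b has a meet b = bottom, a join b = top.
a is complemented iff gcd(a, n/a)=1, i.e. a is a unitary divisor of 48.
Complemented elements: 1, 3, 16, 48
Count: 4


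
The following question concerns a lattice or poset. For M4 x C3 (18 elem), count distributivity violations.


Distributive law: a ^ (b v c) = (a ^ b) v (a ^ c).
Check all 18^3 = 5832 ordered triples (a,b,c).
  e.g. a=(a1,0), b=(a2,0), c=(a3,0): lhs=(a1,0) != rhs=(0,0)
  e.g. a=(a1,0), b=(a2,0), c=(a3,1): lhs=(a1,0) != rhs=(0,0)
Total violating triples: 648


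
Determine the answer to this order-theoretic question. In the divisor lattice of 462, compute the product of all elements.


Divisors of 462: [1, 2, 3, 6, 7, 11, 14, 21, 22, 33, 42, 66, 77, 154, 231, 462]
Product = n^(d(n)/2) = 462^(16/2)
Product = 2075562447064149770496


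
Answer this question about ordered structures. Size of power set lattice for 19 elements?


Power set = 2^n.
2^19 = 524288


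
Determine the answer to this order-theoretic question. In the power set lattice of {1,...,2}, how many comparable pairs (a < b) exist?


A comparable pair {a,b} has a < b or b < a in the order.
Count unordered pairs where one element is strictly below the other.
Examples: {{},{1}}, {{},{2}}, {{},{1,2}}, {{1},{1,2}}, ...
Total comparable pairs: 5


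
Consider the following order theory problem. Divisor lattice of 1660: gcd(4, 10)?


Meet=gcd.
gcd(4,10)=2


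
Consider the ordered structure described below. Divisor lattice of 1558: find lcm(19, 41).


In a divisor lattice, join = lcm (least common multiple).
gcd(19,41) = 1
lcm(19,41) = 19*41/gcd = 779/1 = 779


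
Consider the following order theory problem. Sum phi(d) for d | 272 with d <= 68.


Divisors of 272 up to 68: [1, 2, 4, 8, 16, 17, 34, 68]
phi values: [1, 1, 2, 4, 8, 16, 16, 32]
Sum = 80


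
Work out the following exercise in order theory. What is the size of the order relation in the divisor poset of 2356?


The order relation is {(a,b) : a <= b}, reflexive so it includes (a,a).
Examples: (1,1), (1,1178), (1,124), (1,19), (1,2), ...
Total ordered pairs: 54


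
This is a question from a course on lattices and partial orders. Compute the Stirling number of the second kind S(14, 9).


S(n,k) = k*S(n-1,k) + S(n-1,k-1).
S(13,9) = 359502, S(13,8) = 1899612
S(14,9) = 9*359502 + 1899612 = 3235518 + 1899612
S(14,9) = 5135130


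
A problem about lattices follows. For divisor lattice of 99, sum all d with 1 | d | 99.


Interval [1,99] in divisors of 99: [1, 3, 9, 11, 33, 99]
Sum = 156


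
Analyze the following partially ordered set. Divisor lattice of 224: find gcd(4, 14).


In a divisor lattice, meet = gcd (greatest common divisor).
By Euclidean algorithm or factoring: gcd(4,14) = 2


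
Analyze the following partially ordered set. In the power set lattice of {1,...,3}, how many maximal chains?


A maximal chain goes from the minimum element to a maximal element via cover relations.
Counting all min-to-max paths in the cover graph.
Total maximal chains: 6


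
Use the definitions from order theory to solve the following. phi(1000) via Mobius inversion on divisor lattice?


phi(n) = n * prod_{p|n} (1 - 1/p).
Prime divisors of 1000: [2, 5]
phi(1000) = 1000 * (1 - 1/2) * (1 - 1/5)
phi(1000) = 400


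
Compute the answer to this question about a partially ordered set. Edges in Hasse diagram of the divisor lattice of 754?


A cover relation a -< b holds when a < b with no c strictly between.
Cover relations:
  1 -< 2
  1 -< 13
  1 -< 29
  2 -< 26
  2 -< 58
  13 -< 26
  13 -< 377
  26 -< 754
  ...4 more
Total: 12


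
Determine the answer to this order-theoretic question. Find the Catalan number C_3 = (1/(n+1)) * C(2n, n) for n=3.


C(n) = C(2n, n) / (n+1).
C(6, 3) = 20
C(3) = 20 / 4 = 5


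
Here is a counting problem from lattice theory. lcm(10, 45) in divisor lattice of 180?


Join=lcm.
gcd(10,45)=5
lcm=90


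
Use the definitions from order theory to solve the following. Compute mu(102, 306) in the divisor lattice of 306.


In a divisor lattice, mu(a,b) = mu(b/a) where mu is the classical Mobius function.
b/a = 306/102 = 3
Prime factorization of 3: primes [3]
3 is squarefree with 1 prime factor(s), so mu(3) = (-1)^1 = -1


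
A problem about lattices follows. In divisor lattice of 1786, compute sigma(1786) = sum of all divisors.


sigma(n) = sum of divisors.
Divisors of 1786: [1, 2, 19, 38, 47, 94, 893, 1786]
Sum = 2880


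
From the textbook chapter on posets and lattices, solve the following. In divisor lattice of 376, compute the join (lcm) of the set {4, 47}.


In a divisor lattice, join = lcm (least common multiple).
Compute lcm iteratively: start with first element, then lcm(current, next).
Elements: [4, 47]
lcm(4,47) = 188
Final lcm = 188


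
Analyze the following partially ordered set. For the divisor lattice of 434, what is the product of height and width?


Height = length of longest chain minus 1; width = size of largest antichain.
A maximum chain: 1 | 31 | 217 | 434  (height 3).
A maximum antichain: {2, 7, 31}  (width 3).
Product = 3 * 3 = 9


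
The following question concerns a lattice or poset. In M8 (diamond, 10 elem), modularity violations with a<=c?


Modular law: if a <= c then a v (b ^ c) = (a v b) ^ c.
Check all triples (a,b,c) with a <= c among 10 elements.
This lattice is modular (diamonds M_m and their chain-products are modular).
Total violating triples: 0


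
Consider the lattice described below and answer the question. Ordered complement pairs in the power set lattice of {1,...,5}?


Complement pair (a,b): a meet b = bottom, a join b = top.
Here: A intersect B = {} and A union B = {1,...,5}.
Pairs found: ({},{1,2,3,4,5}), ({1},{2,3,4,5}), ({2},{1,3,4,5}), ({3},{1,2,4,5}), ... (28 more)
Total ordered pairs: 32


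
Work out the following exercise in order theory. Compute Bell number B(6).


B(n) = number of set partitions of an n-element set.
B(n) satisfies the recurrence: B(n+1) = sum_k C(n,k)*B(k).
B(6) = 203


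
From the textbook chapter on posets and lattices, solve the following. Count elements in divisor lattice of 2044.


Divisors of 2044: [1, 2, 4, 7, 14, 28, 73, 146, 292, 511, 1022, 2044]
Count: 12


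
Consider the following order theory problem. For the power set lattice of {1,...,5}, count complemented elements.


An element a is complemented if some b has a meet b = bottom, a join b = top.
every subset A has complement S\A, so all elements are complemented.
Complemented elements: {}, {1}, {2}, {3}, {4}, {5}, ... (26 more)
Count: 32


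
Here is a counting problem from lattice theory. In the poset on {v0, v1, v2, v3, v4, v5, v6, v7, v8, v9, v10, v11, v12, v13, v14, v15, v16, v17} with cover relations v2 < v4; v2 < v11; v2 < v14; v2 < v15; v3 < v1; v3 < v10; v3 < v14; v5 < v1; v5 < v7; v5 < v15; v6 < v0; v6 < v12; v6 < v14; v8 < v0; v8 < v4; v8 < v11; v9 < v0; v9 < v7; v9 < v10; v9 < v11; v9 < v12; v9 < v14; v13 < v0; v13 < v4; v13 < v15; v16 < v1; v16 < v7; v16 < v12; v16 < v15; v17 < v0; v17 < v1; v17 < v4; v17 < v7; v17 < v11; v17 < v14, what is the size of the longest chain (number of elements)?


A chain is a totally ordered subset; we count the number of elements in a maximum chain.
Compute, for each element x, the size of the longest chain ending at x:
  v2: 1
  v3: 1
  v5: 1
  v6: 1
  v8: 1
  v9: 1
  ...
A maximum chain: v6 < v0
Number of elements in the longest chain: 2


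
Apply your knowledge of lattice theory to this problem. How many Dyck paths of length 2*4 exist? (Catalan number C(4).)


C(n) = C(2n, n) / (n+1).
C(8, 4) = 70
C(4) = 70 / 5 = 14


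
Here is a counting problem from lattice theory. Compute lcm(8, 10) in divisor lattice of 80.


In a divisor lattice, join = lcm (least common multiple).
gcd(8,10) = 2
lcm(8,10) = 8*10/gcd = 80/2 = 40


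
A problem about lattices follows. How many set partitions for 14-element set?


B(n) = number of set partitions of an n-element set.
B(n) satisfies the recurrence: B(n+1) = sum_k C(n,k)*B(k).
B(14) = 190899322


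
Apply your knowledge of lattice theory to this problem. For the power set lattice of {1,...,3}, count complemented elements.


An element a is complemented if some b has a meet b = bottom, a join b = top.
every subset A has complement S\A, so all elements are complemented.
Complemented elements: {}, {1}, {2}, {3}, {1,2}, {1,3}, ... (2 more)
Count: 8


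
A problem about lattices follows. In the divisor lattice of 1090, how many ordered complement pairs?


Complement pair (a,b): a meet b = bottom, a join b = top.
Here: gcd(a,b)=1 and lcm(a,b)=1090, i.e. a*b=1090 with a,b coprime.
Pairs found: (1,1090), (2,545), (5,218), (10,109), ... (4 more)
Total ordered pairs: 8


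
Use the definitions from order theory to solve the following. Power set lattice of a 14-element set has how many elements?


Power set = 2^n.
2^14 = 16384


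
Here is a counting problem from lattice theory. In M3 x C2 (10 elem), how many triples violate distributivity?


Distributive law: a ^ (b v c) = (a ^ b) v (a ^ c).
Check all 10^3 = 1000 ordered triples (a,b,c).
  e.g. a=(a1,0), b=(a2,0), c=(a3,0): lhs=(a1,0) != rhs=(0,0)
  e.g. a=(a1,0), b=(a2,0), c=(a3,1): lhs=(a1,0) != rhs=(0,0)
Total violating triples: 48


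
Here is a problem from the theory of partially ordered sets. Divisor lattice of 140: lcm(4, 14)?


Join=lcm.
gcd(4,14)=2
lcm=28


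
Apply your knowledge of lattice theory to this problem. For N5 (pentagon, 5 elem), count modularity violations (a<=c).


Modular law: if a <= c then a v (b ^ c) = (a v b) ^ c.
Check all triples (a,b,c) with a <= c among 5 elements.
  e.g. a=a, b=c, c=b: lhs=a != rhs=b
Total violating triples: 1


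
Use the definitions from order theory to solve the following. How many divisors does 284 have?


Divisors of 284: [1, 2, 4, 71, 142, 284]
Count: 6


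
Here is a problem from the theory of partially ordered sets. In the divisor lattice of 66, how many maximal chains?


A maximal chain goes from the minimum element to a maximal element via cover relations.
Counting all min-to-max paths in the cover graph.
Total maximal chains: 6


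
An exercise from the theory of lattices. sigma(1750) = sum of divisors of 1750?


sigma(n) = sum of divisors.
Divisors of 1750: [1, 2, 5, 7, 10, 14, 25, 35, 50, 70, 125, 175, 250, 350, 875, 1750]
Sum = 3744


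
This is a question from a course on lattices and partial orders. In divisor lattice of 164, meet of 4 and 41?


In a divisor lattice, meet = gcd (greatest common divisor).
By Euclidean algorithm or factoring: gcd(4,41) = 1


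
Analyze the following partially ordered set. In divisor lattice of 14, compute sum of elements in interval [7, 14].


Interval [7,14] in divisors of 14: [7, 14]
Sum = 21


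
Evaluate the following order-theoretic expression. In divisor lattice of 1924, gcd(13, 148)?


Meet=gcd.
gcd(13,148)=1


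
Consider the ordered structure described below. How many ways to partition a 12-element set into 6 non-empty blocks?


S(n,k) = k*S(n-1,k) + S(n-1,k-1).
S(11,6) = 179487, S(11,5) = 246730
S(12,6) = 6*179487 + 246730 = 1076922 + 246730
S(12,6) = 1323652


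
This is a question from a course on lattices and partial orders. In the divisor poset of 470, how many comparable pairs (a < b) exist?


A comparable pair {a,b} has a < b or b < a in the order.
Count unordered pairs where one element is strictly below the other.
Examples: {1,2}, {1,5}, {1,10}, {1,47}, ...
Total comparable pairs: 19


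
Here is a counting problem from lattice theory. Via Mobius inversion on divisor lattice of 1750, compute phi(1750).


phi(n) = n * prod_{p|n} (1 - 1/p).
Prime divisors of 1750: [2, 5, 7]
phi(1750) = 1750 * (1 - 1/2) * (1 - 1/5) * (1 - 1/7)
phi(1750) = 600


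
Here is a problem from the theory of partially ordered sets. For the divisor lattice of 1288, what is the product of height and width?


Height = length of longest chain minus 1; width = size of largest antichain.
A maximum chain: 1 | 23 | 161 | 322 | 644 | 1288  (height 5).
A maximum antichain: {4, 14, 46, 161}  (width 4).
Product = 5 * 4 = 20


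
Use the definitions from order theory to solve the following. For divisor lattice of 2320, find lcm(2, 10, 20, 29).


In a divisor lattice, join = lcm (least common multiple).
Compute lcm iteratively: start with first element, then lcm(current, next).
Elements: [2, 10, 20, 29]
lcm(2,10) = 10
lcm(10,20) = 20
lcm(20,29) = 580
Final lcm = 580


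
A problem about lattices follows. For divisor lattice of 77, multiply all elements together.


Divisors of 77: [1, 7, 11, 77]
Product = n^(d(n)/2) = 77^(4/2)
Product = 5929


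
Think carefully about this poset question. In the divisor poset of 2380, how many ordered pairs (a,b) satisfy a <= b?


The order relation is {(a,b) : a <= b}, reflexive so it includes (a,a).
Examples: (1,1), (1,10), (1,119), (1,1190), (1,14), ...
Total ordered pairs: 162


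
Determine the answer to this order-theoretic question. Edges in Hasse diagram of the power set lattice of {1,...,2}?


A cover relation a -< b holds when a < b with no c strictly between.
Cover relations:
  {} -< {1}
  {} -< {2}
  {1} -< {1,2}
  {2} -< {1,2}
Total: 4


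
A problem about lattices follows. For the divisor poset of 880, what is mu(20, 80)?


In a divisor lattice, mu(a,b) = mu(b/a) where mu is the classical Mobius function.
b/a = 80/20 = 4
Prime factorization of 4: primes [2]
4 is not squarefree, so mu(4) = 0


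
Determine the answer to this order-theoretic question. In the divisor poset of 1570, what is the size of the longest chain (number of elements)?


A chain is a totally ordered subset; we count the number of elements in a maximum chain.
Compute, for each element x, the size of the longest chain ending at x:
  1: 1
  2: 2
  5: 2
  157: 2
  10: 3
  314: 3
  ...
A maximum chain: 1 < 2 < 10 < 1570
Number of elements in the longest chain: 4


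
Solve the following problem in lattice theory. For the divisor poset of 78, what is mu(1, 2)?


In a divisor lattice, mu(a,b) = mu(b/a) where mu is the classical Mobius function.
b/a = 2/1 = 2
Prime factorization of 2: primes [2]
2 is squarefree with 1 prime factor(s), so mu(2) = (-1)^1 = -1


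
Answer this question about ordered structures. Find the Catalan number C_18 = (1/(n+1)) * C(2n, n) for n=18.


C(n) = C(2n, n) / (n+1).
C(36, 18) = 9075135300
C(18) = 9075135300 / 19 = 477638700


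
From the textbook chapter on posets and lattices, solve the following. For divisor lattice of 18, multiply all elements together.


Divisors of 18: [1, 2, 3, 6, 9, 18]
Product = n^(d(n)/2) = 18^(6/2)
Product = 5832


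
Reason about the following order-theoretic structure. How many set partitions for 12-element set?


B(n) = number of set partitions of an n-element set.
B(n) satisfies the recurrence: B(n+1) = sum_k C(n,k)*B(k).
B(12) = 4213597


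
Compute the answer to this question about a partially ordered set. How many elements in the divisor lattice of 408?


Divisors of 408: [1, 2, 3, 4, 6, 8, 12, 17, 24, 34, 51, 68, 102, 136, 204, 408]
Count: 16


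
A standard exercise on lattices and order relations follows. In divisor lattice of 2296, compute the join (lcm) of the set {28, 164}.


In a divisor lattice, join = lcm (least common multiple).
Compute lcm iteratively: start with first element, then lcm(current, next).
Elements: [28, 164]
lcm(28,164) = 1148
Final lcm = 1148


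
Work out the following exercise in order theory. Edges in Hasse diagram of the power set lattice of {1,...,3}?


A cover relation a -< b holds when a < b with no c strictly between.
Cover relations:
  {} -< {1}
  {} -< {2}
  {} -< {3}
  {1} -< {1,2}
  {1} -< {1,3}
  {2} -< {1,2}
  {2} -< {2,3}
  {3} -< {1,3}
  ...4 more
Total: 12


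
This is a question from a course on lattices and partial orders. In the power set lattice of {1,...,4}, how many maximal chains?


A maximal chain goes from the minimum element to a maximal element via cover relations.
Counting all min-to-max paths in the cover graph.
Total maximal chains: 24


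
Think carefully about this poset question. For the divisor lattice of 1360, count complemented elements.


An element a is complemented if some b has a meet b = bottom, a join b = top.
a is complemented iff gcd(a, n/a)=1, i.e. a is a unitary divisor of 1360.
Complemented elements: 1, 5, 16, 17, 80, 85, ... (2 more)
Count: 8


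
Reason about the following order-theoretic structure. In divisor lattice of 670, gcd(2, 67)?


Meet=gcd.
gcd(2,67)=1


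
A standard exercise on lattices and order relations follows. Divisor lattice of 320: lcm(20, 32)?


Join=lcm.
gcd(20,32)=4
lcm=160


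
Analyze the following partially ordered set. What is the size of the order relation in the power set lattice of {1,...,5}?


The order relation is {(a,b) : a <= b}, reflexive so it includes (a,a).
Examples: ({},{}), ({},{1,2}), ({},{1,2,3}), ({},{1,2,3,4}), ({},{1,2,3,4,5}), ...
Total ordered pairs: 243


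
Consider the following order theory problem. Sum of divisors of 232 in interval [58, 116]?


Interval [58,116] in divisors of 232: [58, 116]
Sum = 174


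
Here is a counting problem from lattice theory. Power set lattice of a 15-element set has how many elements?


Power set = 2^n.
2^15 = 32768


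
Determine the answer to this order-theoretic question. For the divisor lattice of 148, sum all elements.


sigma(n) = sum of divisors.
Divisors of 148: [1, 2, 4, 37, 74, 148]
Sum = 266


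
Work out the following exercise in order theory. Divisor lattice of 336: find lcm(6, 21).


In a divisor lattice, join = lcm (least common multiple).
gcd(6,21) = 3
lcm(6,21) = 6*21/gcd = 126/3 = 42


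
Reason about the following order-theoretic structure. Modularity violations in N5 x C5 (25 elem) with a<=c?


Modular law: if a <= c then a v (b ^ c) = (a v b) ^ c.
Check all triples (a,b,c) with a <= c among 25 elements.
  e.g. a=(a,0), b=(c,0), c=(b,0): lhs=(a,0) != rhs=(b,0)
  e.g. a=(a,0), b=(c,1), c=(b,0): lhs=(a,0) != rhs=(b,0)
Total violating triples: 75


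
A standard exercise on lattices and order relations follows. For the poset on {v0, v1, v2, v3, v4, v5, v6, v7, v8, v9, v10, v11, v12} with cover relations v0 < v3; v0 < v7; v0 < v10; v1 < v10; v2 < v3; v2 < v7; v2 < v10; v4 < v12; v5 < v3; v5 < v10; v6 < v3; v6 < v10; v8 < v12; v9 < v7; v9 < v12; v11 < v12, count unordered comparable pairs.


A comparable pair {a,b} has a < b or b < a in the order.
Count unordered pairs where one element is strictly below the other.
Examples: {v0,v3}, {v0,v7}, {v0,v10}, {v1,v10}, ...
Total comparable pairs: 16


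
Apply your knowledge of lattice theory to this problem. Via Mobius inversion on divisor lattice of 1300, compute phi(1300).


phi(n) = n * prod_{p|n} (1 - 1/p).
Prime divisors of 1300: [2, 5, 13]
phi(1300) = 1300 * (1 - 1/2) * (1 - 1/5) * (1 - 1/13)
phi(1300) = 480


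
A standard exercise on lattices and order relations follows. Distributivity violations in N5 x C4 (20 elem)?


Distributive law: a ^ (b v c) = (a ^ b) v (a ^ c).
Check all 20^3 = 8000 ordered triples (a,b,c).
  e.g. a=(b,0), b=(a,0), c=(c,0): lhs=(b,0) != rhs=(a,0)
  e.g. a=(b,0), b=(a,0), c=(c,1): lhs=(b,0) != rhs=(a,0)
Total violating triples: 128


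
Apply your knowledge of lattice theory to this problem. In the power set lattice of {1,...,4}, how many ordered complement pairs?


Complement pair (a,b): a meet b = bottom, a join b = top.
Here: A intersect B = {} and A union B = {1,...,4}.
Pairs found: ({},{1,2,3,4}), ({1},{2,3,4}), ({2},{1,3,4}), ({3},{1,2,4}), ... (12 more)
Total ordered pairs: 16


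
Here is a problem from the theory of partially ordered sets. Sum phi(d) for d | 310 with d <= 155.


Divisors of 310 up to 155: [1, 2, 5, 10, 31, 62, 155]
phi values: [1, 1, 4, 4, 30, 30, 120]
Sum = 190


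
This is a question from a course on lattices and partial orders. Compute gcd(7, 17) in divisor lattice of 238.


In a divisor lattice, meet = gcd (greatest common divisor).
By Euclidean algorithm or factoring: gcd(7,17) = 1


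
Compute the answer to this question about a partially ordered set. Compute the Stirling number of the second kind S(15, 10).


S(n,k) = k*S(n-1,k) + S(n-1,k-1).
S(14,10) = 752752, S(14,9) = 5135130
S(15,10) = 10*752752 + 5135130 = 7527520 + 5135130
S(15,10) = 12662650


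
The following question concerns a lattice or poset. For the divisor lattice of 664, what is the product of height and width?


Height = length of longest chain minus 1; width = size of largest antichain.
A maximum chain: 1 | 83 | 166 | 332 | 664  (height 4).
A maximum antichain: {2, 83}  (width 2).
Product = 4 * 2 = 8


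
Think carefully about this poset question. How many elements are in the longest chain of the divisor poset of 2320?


A chain is a totally ordered subset; we count the number of elements in a maximum chain.
Compute, for each element x, the size of the longest chain ending at x:
  1: 1
  2: 2
  5: 2
  29: 2
  4: 3
  8: 4
  ...
A maximum chain: 1 < 2 < 4 < 8 < 16 < 80 < 2320
Number of elements in the longest chain: 7


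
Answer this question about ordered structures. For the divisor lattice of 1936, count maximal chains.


A maximal chain goes from the minimum element to a maximal element via cover relations.
Counting all min-to-max paths in the cover graph.
Total maximal chains: 15


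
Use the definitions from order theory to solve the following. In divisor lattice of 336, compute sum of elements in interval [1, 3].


Interval [1,3] in divisors of 336: [1, 3]
Sum = 4


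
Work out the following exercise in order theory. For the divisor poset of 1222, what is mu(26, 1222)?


In a divisor lattice, mu(a,b) = mu(b/a) where mu is the classical Mobius function.
b/a = 1222/26 = 47
Prime factorization of 47: primes [47]
47 is squarefree with 1 prime factor(s), so mu(47) = (-1)^1 = -1


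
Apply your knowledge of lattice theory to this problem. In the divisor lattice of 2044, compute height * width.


Height = length of longest chain minus 1; width = size of largest antichain.
A maximum chain: 1 | 73 | 511 | 1022 | 2044  (height 4).
A maximum antichain: {4, 14, 146, 511}  (width 4).
Product = 4 * 4 = 16


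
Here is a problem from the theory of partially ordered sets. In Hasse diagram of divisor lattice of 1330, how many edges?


A cover relation a -< b holds when a < b with no c strictly between.
Cover relations:
  1 -< 2
  1 -< 5
  1 -< 7
  1 -< 19
  2 -< 10
  2 -< 14
  2 -< 38
  5 -< 10
  ...24 more
Total: 32


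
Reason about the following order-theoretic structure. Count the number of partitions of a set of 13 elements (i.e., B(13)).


B(n) = number of set partitions of an n-element set.
B(n) satisfies the recurrence: B(n+1) = sum_k C(n,k)*B(k).
B(13) = 27644437


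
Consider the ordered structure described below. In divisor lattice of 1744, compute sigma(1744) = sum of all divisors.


sigma(n) = sum of divisors.
Divisors of 1744: [1, 2, 4, 8, 16, 109, 218, 436, 872, 1744]
Sum = 3410


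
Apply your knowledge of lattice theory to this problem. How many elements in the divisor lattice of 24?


Divisors of 24: [1, 2, 3, 4, 6, 8, 12, 24]
Count: 8


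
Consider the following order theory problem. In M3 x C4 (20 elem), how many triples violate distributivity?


Distributive law: a ^ (b v c) = (a ^ b) v (a ^ c).
Check all 20^3 = 8000 ordered triples (a,b,c).
  e.g. a=(a1,0), b=(a2,0), c=(a3,0): lhs=(a1,0) != rhs=(0,0)
  e.g. a=(a1,0), b=(a2,0), c=(a3,1): lhs=(a1,0) != rhs=(0,0)
Total violating triples: 384


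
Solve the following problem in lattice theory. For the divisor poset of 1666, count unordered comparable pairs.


A comparable pair {a,b} has a < b or b < a in the order.
Count unordered pairs where one element is strictly below the other.
Examples: {1,2}, {1,7}, {1,14}, {1,17}, ...
Total comparable pairs: 42


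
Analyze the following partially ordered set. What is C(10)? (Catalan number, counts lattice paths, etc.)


C(n) = C(2n, n) / (n+1).
C(20, 10) = 184756
C(10) = 184756 / 11 = 16796


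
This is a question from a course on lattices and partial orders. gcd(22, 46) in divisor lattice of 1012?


Meet=gcd.
gcd(22,46)=2


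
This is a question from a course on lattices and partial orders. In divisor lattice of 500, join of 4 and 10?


In a divisor lattice, join = lcm (least common multiple).
gcd(4,10) = 2
lcm(4,10) = 4*10/gcd = 40/2 = 20


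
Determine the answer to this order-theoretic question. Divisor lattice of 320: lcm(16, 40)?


Join=lcm.
gcd(16,40)=8
lcm=80


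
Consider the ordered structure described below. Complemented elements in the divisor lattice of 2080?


An element a is complemented if some b has a meet b = bottom, a join b = top.
a is complemented iff gcd(a, n/a)=1, i.e. a is a unitary divisor of 2080.
Complemented elements: 1, 5, 13, 32, 65, 160, ... (2 more)
Count: 8


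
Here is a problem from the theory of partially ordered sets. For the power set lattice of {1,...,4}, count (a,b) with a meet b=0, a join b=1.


Complement pair (a,b): a meet b = bottom, a join b = top.
Here: A intersect B = {} and A union B = {1,...,4}.
Pairs found: ({},{1,2,3,4}), ({1},{2,3,4}), ({2},{1,3,4}), ({3},{1,2,4}), ... (12 more)
Total ordered pairs: 16


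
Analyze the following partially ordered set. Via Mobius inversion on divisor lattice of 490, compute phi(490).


phi(n) = n * prod_{p|n} (1 - 1/p).
Prime divisors of 490: [2, 5, 7]
phi(490) = 490 * (1 - 1/2) * (1 - 1/5) * (1 - 1/7)
phi(490) = 168


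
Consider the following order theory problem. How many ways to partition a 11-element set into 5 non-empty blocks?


S(n,k) = k*S(n-1,k) + S(n-1,k-1).
S(10,5) = 42525, S(10,4) = 34105
S(11,5) = 5*42525 + 34105 = 212625 + 34105
S(11,5) = 246730


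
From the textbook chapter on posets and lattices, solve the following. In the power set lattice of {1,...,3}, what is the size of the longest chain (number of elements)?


A chain is a totally ordered subset; we count the number of elements in a maximum chain.
Compute, for each element x, the size of the longest chain ending at x:
  {}: 1
  {1}: 2
  {2}: 2
  {3}: 2
  {1,2}: 3
  {1,3}: 3
  ...
A maximum chain: {} < {1} < {1,2} < {1,2,3}
Number of elements in the longest chain: 4


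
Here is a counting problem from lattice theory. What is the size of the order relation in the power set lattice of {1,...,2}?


The order relation is {(a,b) : a <= b}, reflexive so it includes (a,a).
Examples: ({},{}), ({},{1,2}), ({},{1}), ({},{2}), ({1,2},{1,2}), ...
Total ordered pairs: 9


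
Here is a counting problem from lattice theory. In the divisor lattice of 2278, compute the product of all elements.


Divisors of 2278: [1, 2, 17, 34, 67, 134, 1139, 2278]
Product = n^(d(n)/2) = 2278^(8/2)
Product = 26928668432656


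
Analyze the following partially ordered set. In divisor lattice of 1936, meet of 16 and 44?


In a divisor lattice, meet = gcd (greatest common divisor).
By Euclidean algorithm or factoring: gcd(16,44) = 4


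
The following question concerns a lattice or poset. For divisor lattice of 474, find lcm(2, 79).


In a divisor lattice, join = lcm (least common multiple).
Compute lcm iteratively: start with first element, then lcm(current, next).
Elements: [2, 79]
lcm(2,79) = 158
Final lcm = 158


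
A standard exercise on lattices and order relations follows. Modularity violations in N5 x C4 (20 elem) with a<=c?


Modular law: if a <= c then a v (b ^ c) = (a v b) ^ c.
Check all triples (a,b,c) with a <= c among 20 elements.
  e.g. a=(a,0), b=(c,0), c=(b,0): lhs=(a,0) != rhs=(b,0)
  e.g. a=(a,0), b=(c,1), c=(b,0): lhs=(a,0) != rhs=(b,0)
Total violating triples: 40


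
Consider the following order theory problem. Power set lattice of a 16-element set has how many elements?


Power set = 2^n.
2^16 = 65536


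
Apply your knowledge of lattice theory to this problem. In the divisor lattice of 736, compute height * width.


Height = length of longest chain minus 1; width = size of largest antichain.
A maximum chain: 1 | 23 | 46 | 92 | 184 | 368 | 736  (height 6).
A maximum antichain: {2, 23}  (width 2).
Product = 6 * 2 = 12


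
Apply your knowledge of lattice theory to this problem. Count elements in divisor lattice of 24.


Divisors of 24: [1, 2, 3, 4, 6, 8, 12, 24]
Count: 8


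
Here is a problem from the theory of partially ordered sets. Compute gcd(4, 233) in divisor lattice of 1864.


In a divisor lattice, meet = gcd (greatest common divisor).
By Euclidean algorithm or factoring: gcd(4,233) = 1


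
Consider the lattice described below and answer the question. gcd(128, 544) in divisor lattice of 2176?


Meet=gcd.
gcd(128,544)=32


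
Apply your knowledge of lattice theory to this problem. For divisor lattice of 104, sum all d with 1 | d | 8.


Interval [1,8] in divisors of 104: [1, 2, 4, 8]
Sum = 15


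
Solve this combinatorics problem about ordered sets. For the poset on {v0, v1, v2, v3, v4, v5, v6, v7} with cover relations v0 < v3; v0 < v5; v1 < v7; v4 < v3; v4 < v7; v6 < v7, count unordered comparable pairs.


A comparable pair {a,b} has a < b or b < a in the order.
Count unordered pairs where one element is strictly below the other.
Examples: {v0,v3}, {v0,v5}, {v1,v7}, {v3,v4}, ...
Total comparable pairs: 6


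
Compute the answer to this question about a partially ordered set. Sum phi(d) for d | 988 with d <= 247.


Divisors of 988 up to 247: [1, 2, 4, 13, 19, 26, 38, 52, 76, 247]
phi values: [1, 1, 2, 12, 18, 12, 18, 24, 36, 216]
Sum = 340


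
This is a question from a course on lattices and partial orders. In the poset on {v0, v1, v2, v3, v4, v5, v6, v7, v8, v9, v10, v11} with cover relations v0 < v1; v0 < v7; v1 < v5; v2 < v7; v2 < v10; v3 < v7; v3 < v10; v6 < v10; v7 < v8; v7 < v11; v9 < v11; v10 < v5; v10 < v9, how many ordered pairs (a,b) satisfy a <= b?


The order relation is {(a,b) : a <= b}, reflexive so it includes (a,a).
Examples: (v0,v0), (v0,v1), (v0,v11), (v0,v5), (v0,v7), ...
Total ordered pairs: 40


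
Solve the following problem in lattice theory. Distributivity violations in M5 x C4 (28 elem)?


Distributive law: a ^ (b v c) = (a ^ b) v (a ^ c).
Check all 28^3 = 21952 ordered triples (a,b,c).
  e.g. a=(a1,0), b=(a2,0), c=(a3,0): lhs=(a1,0) != rhs=(0,0)
  e.g. a=(a1,0), b=(a2,0), c=(a3,1): lhs=(a1,0) != rhs=(0,0)
Total violating triples: 3840


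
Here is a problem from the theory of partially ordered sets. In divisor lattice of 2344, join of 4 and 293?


In a divisor lattice, join = lcm (least common multiple).
gcd(4,293) = 1
lcm(4,293) = 4*293/gcd = 1172/1 = 1172


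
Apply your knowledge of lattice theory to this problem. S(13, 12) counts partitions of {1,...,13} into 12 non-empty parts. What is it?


S(n,k) = k*S(n-1,k) + S(n-1,k-1).
S(12,12) = 1, S(12,11) = 66
S(13,12) = 12*1 + 66 = 12 + 66
S(13,12) = 78


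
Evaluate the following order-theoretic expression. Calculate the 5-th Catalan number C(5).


C(n) = C(2n, n) / (n+1).
C(10, 5) = 252
C(5) = 252 / 6 = 42


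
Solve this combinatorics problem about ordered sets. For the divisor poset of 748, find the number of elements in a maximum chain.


A chain is a totally ordered subset; we count the number of elements in a maximum chain.
Compute, for each element x, the size of the longest chain ending at x:
  1: 1
  2: 2
  11: 2
  17: 2
  4: 3
  22: 3
  ...
A maximum chain: 1 < 2 < 4 < 44 < 748
Number of elements in the longest chain: 5


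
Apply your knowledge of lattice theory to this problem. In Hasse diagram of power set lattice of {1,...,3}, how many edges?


A cover relation a -< b holds when a < b with no c strictly between.
Cover relations:
  {} -< {1}
  {} -< {2}
  {} -< {3}
  {1} -< {1,2}
  {1} -< {1,3}
  {2} -< {1,2}
  {2} -< {2,3}
  {3} -< {1,3}
  ...4 more
Total: 12


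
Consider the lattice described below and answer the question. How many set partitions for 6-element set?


B(n) = number of set partitions of an n-element set.
B(n) satisfies the recurrence: B(n+1) = sum_k C(n,k)*B(k).
B(6) = 203


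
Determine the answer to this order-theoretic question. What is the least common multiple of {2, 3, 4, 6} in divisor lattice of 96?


In a divisor lattice, join = lcm (least common multiple).
Compute lcm iteratively: start with first element, then lcm(current, next).
Elements: [2, 3, 4, 6]
lcm(2,3) = 6
lcm(6,4) = 12
lcm(12,6) = 12
Final lcm = 12


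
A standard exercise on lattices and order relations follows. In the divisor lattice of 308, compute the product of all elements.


Divisors of 308: [1, 2, 4, 7, 11, 14, 22, 28, 44, 77, 154, 308]
Product = n^(d(n)/2) = 308^(12/2)
Product = 853698068844544


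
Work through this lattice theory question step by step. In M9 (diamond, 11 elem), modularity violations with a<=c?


Modular law: if a <= c then a v (b ^ c) = (a v b) ^ c.
Check all triples (a,b,c) with a <= c among 11 elements.
This lattice is modular (diamonds M_m and their chain-products are modular).
Total violating triples: 0


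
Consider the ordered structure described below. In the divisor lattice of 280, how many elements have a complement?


An element a is complemented if some b has a meet b = bottom, a join b = top.
a is complemented iff gcd(a, n/a)=1, i.e. a is a unitary divisor of 280.
Complemented elements: 1, 5, 7, 8, 35, 40, ... (2 more)
Count: 8


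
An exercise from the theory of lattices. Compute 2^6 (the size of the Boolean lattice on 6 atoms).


Power set = 2^n.
2^6 = 64


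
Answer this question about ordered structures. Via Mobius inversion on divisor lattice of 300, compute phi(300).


phi(n) = n * prod_{p|n} (1 - 1/p).
Prime divisors of 300: [2, 3, 5]
phi(300) = 300 * (1 - 1/2) * (1 - 1/3) * (1 - 1/5)
phi(300) = 80


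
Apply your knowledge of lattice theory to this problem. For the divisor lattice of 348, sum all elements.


sigma(n) = sum of divisors.
Divisors of 348: [1, 2, 3, 4, 6, 12, 29, 58, 87, 116, 174, 348]
Sum = 840


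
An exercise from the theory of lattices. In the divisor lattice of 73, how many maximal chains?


A maximal chain goes from the minimum element to a maximal element via cover relations.
Counting all min-to-max paths in the cover graph.
Total maximal chains: 1


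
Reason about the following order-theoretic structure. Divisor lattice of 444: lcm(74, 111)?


Join=lcm.
gcd(74,111)=37
lcm=222


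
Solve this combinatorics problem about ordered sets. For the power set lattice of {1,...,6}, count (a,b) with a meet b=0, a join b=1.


Complement pair (a,b): a meet b = bottom, a join b = top.
Here: A intersect B = {} and A union B = {1,...,6}.
Pairs found: ({},{1,2,3,4,5,6}), ({1},{2,3,4,5,6}), ({2},{1,3,4,5,6}), ({3},{1,2,4,5,6}), ... (60 more)
Total ordered pairs: 64


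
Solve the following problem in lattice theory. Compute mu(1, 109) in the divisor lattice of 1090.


In a divisor lattice, mu(a,b) = mu(b/a) where mu is the classical Mobius function.
b/a = 109/1 = 109
Prime factorization of 109: primes [109]
109 is squarefree with 1 prime factor(s), so mu(109) = (-1)^1 = -1


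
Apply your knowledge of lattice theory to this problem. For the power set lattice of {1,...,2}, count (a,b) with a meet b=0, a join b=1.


Complement pair (a,b): a meet b = bottom, a join b = top.
Here: A intersect B = {} and A union B = {1,...,2}.
Pairs found: ({},{1,2}), ({1},{2}), ({2},{1}), ({1,2},{})
Total ordered pairs: 4


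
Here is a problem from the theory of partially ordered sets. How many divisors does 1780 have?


Divisors of 1780: [1, 2, 4, 5, 10, 20, 89, 178, 356, 445, 890, 1780]
Count: 12


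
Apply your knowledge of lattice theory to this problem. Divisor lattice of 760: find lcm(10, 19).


In a divisor lattice, join = lcm (least common multiple).
gcd(10,19) = 1
lcm(10,19) = 10*19/gcd = 190/1 = 190


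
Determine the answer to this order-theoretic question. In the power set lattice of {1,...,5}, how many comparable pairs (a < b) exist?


A comparable pair {a,b} has a < b or b < a in the order.
Count unordered pairs where one element is strictly below the other.
Examples: {{},{1}}, {{},{2}}, {{},{3}}, {{},{4}}, ...
Total comparable pairs: 211


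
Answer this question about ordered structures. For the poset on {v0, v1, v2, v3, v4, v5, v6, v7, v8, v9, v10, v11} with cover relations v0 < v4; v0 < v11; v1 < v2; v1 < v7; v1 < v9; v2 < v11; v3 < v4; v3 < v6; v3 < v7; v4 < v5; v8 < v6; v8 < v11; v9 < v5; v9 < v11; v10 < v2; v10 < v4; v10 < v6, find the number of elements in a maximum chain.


A chain is a totally ordered subset; we count the number of elements in a maximum chain.
Compute, for each element x, the size of the longest chain ending at x:
  v0: 1
  v1: 1
  v3: 1
  v8: 1
  v10: 1
  v9: 2
  ...
A maximum chain: v0 < v4 < v5
Number of elements in the longest chain: 3


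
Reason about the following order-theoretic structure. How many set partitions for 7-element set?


B(n) = number of set partitions of an n-element set.
B(n) satisfies the recurrence: B(n+1) = sum_k C(n,k)*B(k).
B(7) = 877


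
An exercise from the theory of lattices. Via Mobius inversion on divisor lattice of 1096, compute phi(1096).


phi(n) = n * prod_{p|n} (1 - 1/p).
Prime divisors of 1096: [2, 137]
phi(1096) = 1096 * (1 - 1/2) * (1 - 1/137)
phi(1096) = 544
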